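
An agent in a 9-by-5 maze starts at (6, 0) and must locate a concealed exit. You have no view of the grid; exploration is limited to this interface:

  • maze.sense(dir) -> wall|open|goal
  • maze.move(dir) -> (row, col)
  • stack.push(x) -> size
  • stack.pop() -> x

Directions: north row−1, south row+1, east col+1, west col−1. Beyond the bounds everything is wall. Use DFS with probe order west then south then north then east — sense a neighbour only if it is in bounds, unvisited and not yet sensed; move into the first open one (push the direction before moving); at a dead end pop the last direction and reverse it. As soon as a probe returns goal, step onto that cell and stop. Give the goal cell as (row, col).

> maze.sense dir→south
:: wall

> maze.sense dir→north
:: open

> stack.push x→north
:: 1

> maze.move dir→north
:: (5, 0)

> maze.sense dir→north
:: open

> stack.push x→north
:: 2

> maze.move dir→north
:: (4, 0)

> maze.sense dir→north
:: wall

> maze.sense dir→east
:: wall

> stack.pop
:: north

> maze.move dir→south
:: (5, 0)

> maze.sense dir→east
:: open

> stack.push x→east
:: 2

> maze.move dir→east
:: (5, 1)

> maze.sense dir→south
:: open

> stack.push x→south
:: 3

> maze.move dir→south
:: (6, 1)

> maze.sense dir→south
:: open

> stack.push x→south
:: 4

> maze.move dir→south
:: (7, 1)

> maze.sense dir→south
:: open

> stack.push x→south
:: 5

> maze.move dir→south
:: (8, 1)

> maze.sense dir→west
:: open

> stack.push x→west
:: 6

> maze.move dir→west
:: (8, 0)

> stack.pop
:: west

> maze.move dir→east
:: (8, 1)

> maze.sense dir→east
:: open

> stack.push x→east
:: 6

> maze.move dir→east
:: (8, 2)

> maze.sense dir→north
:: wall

> maze.sense dir→east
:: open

> stack.push x→east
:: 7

> maze.move dir→east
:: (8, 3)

> maze.sense dir→north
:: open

> stack.push x→north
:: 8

> maze.move dir→north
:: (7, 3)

> maze.sense dir→north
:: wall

> maze.sense dir→east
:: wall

> stack.pop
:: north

> maze.move dir→south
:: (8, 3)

> maze.sense dir→east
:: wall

> stack.pop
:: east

> maze.move dir→west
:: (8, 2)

> stack.pop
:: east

> maze.move dir→west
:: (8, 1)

> stack.pop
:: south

> maze.move dir→north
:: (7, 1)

> stack.pop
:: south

> maze.move dir→north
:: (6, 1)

> maze.sense dir→east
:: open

> stack.push x→east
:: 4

> maze.move dir→east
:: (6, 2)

> maze.sense dir→north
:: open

> stack.push x→north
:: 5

> maze.move dir→north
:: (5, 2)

> maze.sense dir→north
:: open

> stack.push x→north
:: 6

> maze.move dir→north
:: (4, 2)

> maze.sense dir→north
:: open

> stack.push x→north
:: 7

> maze.move dir→north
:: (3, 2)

> maze.sense dir→west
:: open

> stack.push x→west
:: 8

> maze.move dir→west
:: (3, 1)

> maze.sense dir→north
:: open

> stack.push x→north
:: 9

> maze.move dir→north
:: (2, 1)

> maze.sense dir→west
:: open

> stack.push x→west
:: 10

> maze.move dir→west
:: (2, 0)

> maze.sense dir→north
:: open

> stack.push x→north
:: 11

> maze.move dir→north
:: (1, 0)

> maze.sense dir→north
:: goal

> maze.move dir→north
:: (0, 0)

Answer: (0, 0)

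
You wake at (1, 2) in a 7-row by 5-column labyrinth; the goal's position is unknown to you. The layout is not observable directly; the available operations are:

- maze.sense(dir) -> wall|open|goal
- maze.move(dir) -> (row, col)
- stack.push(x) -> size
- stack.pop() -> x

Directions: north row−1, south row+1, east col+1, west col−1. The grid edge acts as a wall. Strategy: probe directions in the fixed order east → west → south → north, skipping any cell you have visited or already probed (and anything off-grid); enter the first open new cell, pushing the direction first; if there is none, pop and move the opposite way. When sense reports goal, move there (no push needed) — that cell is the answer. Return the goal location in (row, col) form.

→ maze.sense(dir: east)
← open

→ stack.push(x: east)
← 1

→ maze.move(dir: east)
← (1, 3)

→ maze.sense(dir: east)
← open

→ stack.push(x: east)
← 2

→ maze.move(dir: east)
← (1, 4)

→ maze.sense(dir: south)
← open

→ stack.push(x: south)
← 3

→ maze.move(dir: south)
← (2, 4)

→ maze.sense(dir: west)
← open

→ stack.push(x: west)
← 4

→ maze.move(dir: west)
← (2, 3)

→ maze.sense(dir: west)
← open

→ stack.push(x: west)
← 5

→ maze.move(dir: west)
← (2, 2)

→ maze.sense(dir: west)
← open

→ stack.push(x: west)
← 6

→ maze.move(dir: west)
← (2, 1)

→ maze.sense(dir: west)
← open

→ stack.push(x: west)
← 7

→ maze.move(dir: west)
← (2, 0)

→ maze.sense(dir: south)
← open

→ stack.push(x: south)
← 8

→ maze.move(dir: south)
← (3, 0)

→ maze.sense(dir: east)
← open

→ stack.push(x: east)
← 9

→ maze.move(dir: east)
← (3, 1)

→ maze.sense(dir: east)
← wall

→ maze.sense(dir: south)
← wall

→ stack.pop()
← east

→ maze.move(dir: west)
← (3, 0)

→ maze.sense(dir: south)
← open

→ stack.push(x: south)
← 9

→ maze.move(dir: south)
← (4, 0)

→ maze.sense(dir: south)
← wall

→ stack.pop()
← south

→ maze.move(dir: north)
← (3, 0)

→ stack.pop()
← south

→ maze.move(dir: north)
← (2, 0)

→ maze.sense(dir: north)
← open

→ stack.push(x: north)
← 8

→ maze.move(dir: north)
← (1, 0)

→ maze.sense(dir: east)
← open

→ stack.push(x: east)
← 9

→ maze.move(dir: east)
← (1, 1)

→ maze.sense(dir: north)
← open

→ stack.push(x: north)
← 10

→ maze.move(dir: north)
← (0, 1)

→ maze.sense(dir: east)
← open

→ stack.push(x: east)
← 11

→ maze.move(dir: east)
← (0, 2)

→ maze.sense(dir: east)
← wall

→ stack.pop()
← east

→ maze.move(dir: west)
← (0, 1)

→ maze.sense(dir: west)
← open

→ stack.push(x: west)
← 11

→ maze.move(dir: west)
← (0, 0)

→ stack.pop()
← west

→ maze.move(dir: east)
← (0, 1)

→ stack.pop()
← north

→ maze.move(dir: south)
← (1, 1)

→ stack.pop()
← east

→ maze.move(dir: west)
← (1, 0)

→ stack.pop()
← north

→ maze.move(dir: south)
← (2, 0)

→ stack.pop()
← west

→ maze.move(dir: east)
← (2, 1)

→ stack.pop()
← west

→ maze.move(dir: east)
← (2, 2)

→ stack.pop()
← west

→ maze.move(dir: east)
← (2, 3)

→ maze.sense(dir: south)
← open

→ stack.push(x: south)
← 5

→ maze.move(dir: south)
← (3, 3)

→ maze.sense(dir: east)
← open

→ stack.push(x: east)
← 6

→ maze.move(dir: east)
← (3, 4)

→ maze.sense(dir: south)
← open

→ stack.push(x: south)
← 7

→ maze.move(dir: south)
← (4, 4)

→ maze.sense(dir: west)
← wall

→ maze.sense(dir: south)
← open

→ stack.push(x: south)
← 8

→ maze.move(dir: south)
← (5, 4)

→ maze.sense(dir: west)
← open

→ stack.push(x: west)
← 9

→ maze.move(dir: west)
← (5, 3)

→ maze.sense(dir: west)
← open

→ stack.push(x: west)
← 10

→ maze.move(dir: west)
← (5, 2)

→ maze.sense(dir: west)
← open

→ stack.push(x: west)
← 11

→ maze.move(dir: west)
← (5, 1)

→ maze.sense(dir: south)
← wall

→ stack.pop()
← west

→ maze.move(dir: east)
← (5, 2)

→ maze.sense(dir: south)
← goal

→ maze.move(dir: south)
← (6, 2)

Answer: (6, 2)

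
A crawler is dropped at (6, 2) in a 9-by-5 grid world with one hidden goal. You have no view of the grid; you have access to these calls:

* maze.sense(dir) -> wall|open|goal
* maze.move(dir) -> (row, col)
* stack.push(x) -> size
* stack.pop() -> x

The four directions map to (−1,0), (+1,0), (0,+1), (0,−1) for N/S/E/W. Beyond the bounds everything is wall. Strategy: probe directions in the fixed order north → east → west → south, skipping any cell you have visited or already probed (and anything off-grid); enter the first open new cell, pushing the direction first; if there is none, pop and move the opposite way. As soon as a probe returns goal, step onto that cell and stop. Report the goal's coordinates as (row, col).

==> maze.sense(dir='north')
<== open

==> stack.push(x='north')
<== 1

==> maze.move(dir='north')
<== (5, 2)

==> maze.sense(dir='north')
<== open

==> stack.push(x='north')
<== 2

==> maze.move(dir='north')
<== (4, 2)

==> maze.sense(dir='north')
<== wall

==> maze.sense(dir='east')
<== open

==> stack.push(x='east')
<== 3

==> maze.move(dir='east')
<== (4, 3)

==> maze.sense(dir='north')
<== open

==> stack.push(x='north')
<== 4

==> maze.move(dir='north')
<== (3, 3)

==> maze.sense(dir='north')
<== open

==> stack.push(x='north')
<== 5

==> maze.move(dir='north')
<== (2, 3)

==> maze.sense(dir='north')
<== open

==> stack.push(x='north')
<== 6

==> maze.move(dir='north')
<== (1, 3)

==> maze.sense(dir='north')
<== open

==> stack.push(x='north')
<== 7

==> maze.move(dir='north')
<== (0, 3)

==> maze.sense(dir='east')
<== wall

==> maze.sense(dir='west')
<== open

==> stack.push(x='west')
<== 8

==> maze.move(dir='west')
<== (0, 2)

==> maze.sense(dir='west')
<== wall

==> maze.sense(dir='south')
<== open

==> stack.push(x='south')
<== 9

==> maze.move(dir='south')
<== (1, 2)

==> maze.sense(dir='west')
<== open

==> stack.push(x='west')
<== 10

==> maze.move(dir='west')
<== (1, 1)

==> maze.sense(dir='west')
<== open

==> stack.push(x='west')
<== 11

==> maze.move(dir='west')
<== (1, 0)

==> maze.sense(dir='north')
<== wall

==> maze.sense(dir='south')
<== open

==> stack.push(x='south')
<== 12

==> maze.move(dir='south')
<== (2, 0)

==> maze.sense(dir='east')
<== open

==> stack.push(x='east')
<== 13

==> maze.move(dir='east')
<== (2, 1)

==> maze.sense(dir='east')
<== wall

==> maze.sense(dir='south')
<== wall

==> stack.pop()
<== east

==> maze.move(dir='west')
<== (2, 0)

==> maze.sense(dir='south')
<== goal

==> maze.move(dir='south')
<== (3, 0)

Answer: (3, 0)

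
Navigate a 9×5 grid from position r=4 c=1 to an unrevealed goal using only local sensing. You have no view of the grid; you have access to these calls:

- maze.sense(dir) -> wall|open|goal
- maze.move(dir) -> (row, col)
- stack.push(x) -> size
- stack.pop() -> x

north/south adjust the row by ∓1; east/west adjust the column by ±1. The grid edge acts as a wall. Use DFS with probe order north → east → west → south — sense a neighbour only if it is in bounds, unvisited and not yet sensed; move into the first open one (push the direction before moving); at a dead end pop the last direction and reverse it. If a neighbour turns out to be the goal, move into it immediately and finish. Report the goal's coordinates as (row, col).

> maze.sense dir: north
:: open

> stack.push x: north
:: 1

> maze.move dir: north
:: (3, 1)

> maze.sense dir: north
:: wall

> maze.sense dir: east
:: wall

> maze.sense dir: west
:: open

> stack.push x: west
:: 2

> maze.move dir: west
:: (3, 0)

> maze.sense dir: north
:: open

> stack.push x: north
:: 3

> maze.move dir: north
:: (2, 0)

> maze.sense dir: north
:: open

> stack.push x: north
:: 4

> maze.move dir: north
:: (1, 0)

> maze.sense dir: north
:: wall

> maze.sense dir: east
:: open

> stack.push x: east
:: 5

> maze.move dir: east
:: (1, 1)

> maze.sense dir: north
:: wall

> maze.sense dir: east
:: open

> stack.push x: east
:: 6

> maze.move dir: east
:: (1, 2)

> maze.sense dir: north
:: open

> stack.push x: north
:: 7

> maze.move dir: north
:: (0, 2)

> maze.sense dir: east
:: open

> stack.push x: east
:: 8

> maze.move dir: east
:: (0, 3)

> maze.sense dir: east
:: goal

> maze.move dir: east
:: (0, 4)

Answer: (0, 4)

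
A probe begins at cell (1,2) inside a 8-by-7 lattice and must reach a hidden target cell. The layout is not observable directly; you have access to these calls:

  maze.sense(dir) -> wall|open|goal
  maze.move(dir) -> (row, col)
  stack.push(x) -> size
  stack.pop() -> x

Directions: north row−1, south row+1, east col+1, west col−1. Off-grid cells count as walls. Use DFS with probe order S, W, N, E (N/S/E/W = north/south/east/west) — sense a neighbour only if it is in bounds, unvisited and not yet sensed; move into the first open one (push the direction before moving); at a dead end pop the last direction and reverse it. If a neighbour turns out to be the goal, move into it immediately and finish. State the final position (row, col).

$ sense dir: south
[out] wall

$ sense dir: west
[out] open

$ push x: west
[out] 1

$ move dir: west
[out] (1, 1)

$ sense dir: south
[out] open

$ push x: south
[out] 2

$ move dir: south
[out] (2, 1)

$ sense dir: south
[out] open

$ push x: south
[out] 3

$ move dir: south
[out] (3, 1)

$ sense dir: south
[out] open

$ push x: south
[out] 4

$ move dir: south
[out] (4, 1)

$ sense dir: south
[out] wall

$ sense dir: west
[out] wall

$ sense dir: east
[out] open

$ push x: east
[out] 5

$ move dir: east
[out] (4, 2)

$ sense dir: south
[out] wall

$ sense dir: north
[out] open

$ push x: north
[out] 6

$ move dir: north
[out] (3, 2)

$ sense dir: east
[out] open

$ push x: east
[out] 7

$ move dir: east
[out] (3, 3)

$ sense dir: south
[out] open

$ push x: south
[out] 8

$ move dir: south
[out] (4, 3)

$ sense dir: south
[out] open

$ push x: south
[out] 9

$ move dir: south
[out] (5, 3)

$ sense dir: south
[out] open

$ push x: south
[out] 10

$ move dir: south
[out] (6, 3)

$ sense dir: south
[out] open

$ push x: south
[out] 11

$ move dir: south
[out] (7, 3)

$ sense dir: west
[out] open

$ push x: west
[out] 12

$ move dir: west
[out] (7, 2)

$ sense dir: west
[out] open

$ push x: west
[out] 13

$ move dir: west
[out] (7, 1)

$ sense dir: west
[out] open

$ push x: west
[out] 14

$ move dir: west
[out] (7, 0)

$ sense dir: north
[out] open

$ push x: north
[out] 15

$ move dir: north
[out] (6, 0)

$ sense dir: north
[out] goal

$ move dir: north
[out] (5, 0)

Answer: (5, 0)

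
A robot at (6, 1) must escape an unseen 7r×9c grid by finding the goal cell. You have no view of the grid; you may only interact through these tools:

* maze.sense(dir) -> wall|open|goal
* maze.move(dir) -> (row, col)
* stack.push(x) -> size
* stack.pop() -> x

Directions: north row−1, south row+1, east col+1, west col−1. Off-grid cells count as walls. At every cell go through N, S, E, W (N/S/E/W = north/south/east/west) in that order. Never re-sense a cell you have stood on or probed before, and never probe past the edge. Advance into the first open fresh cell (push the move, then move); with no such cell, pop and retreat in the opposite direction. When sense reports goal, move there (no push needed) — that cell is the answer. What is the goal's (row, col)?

;; 1. maze.sense(north) => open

;; 2. stack.push(north) => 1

;; 3. maze.move(north) => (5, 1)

;; 4. maze.sense(north) => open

;; 5. stack.push(north) => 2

;; 6. maze.move(north) => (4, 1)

;; 7. maze.sense(north) => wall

;; 8. maze.sense(east) => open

;; 9. stack.push(east) => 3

;; 10. maze.move(east) => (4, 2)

;; 11. maze.sense(north) => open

;; 12. stack.push(north) => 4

;; 13. maze.move(north) => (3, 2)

;; 14. maze.sense(north) => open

;; 15. stack.push(north) => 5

;; 16. maze.move(north) => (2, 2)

;; 17. maze.sense(north) => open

;; 18. stack.push(north) => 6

;; 19. maze.move(north) => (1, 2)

;; 20. maze.sense(north) => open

;; 21. stack.push(north) => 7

;; 22. maze.move(north) => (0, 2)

;; 23. maze.sense(east) => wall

;; 24. maze.sense(west) => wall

;; 25. stack.pop() => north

;; 26. maze.move(south) => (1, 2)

;; 27. maze.sense(east) => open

;; 28. stack.push(east) => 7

;; 29. maze.move(east) => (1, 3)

;; 30. maze.sense(south) => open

;; 31. stack.push(south) => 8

;; 32. maze.move(south) => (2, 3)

;; 33. maze.sense(south) => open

;; 34. stack.push(south) => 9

;; 35. maze.move(south) => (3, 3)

;; 36. maze.sense(south) => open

;; 37. stack.push(south) => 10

;; 38. maze.move(south) => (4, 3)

;; 39. maze.sense(south) => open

;; 40. stack.push(south) => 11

;; 41. maze.move(south) => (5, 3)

;; 42. maze.sense(south) => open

;; 43. stack.push(south) => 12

;; 44. maze.move(south) => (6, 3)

;; 45. maze.sense(east) => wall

;; 46. maze.sense(west) => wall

;; 47. stack.pop() => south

;; 48. maze.move(north) => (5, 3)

;; 49. maze.sense(east) => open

;; 50. stack.push(east) => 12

;; 51. maze.move(east) => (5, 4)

;; 52. maze.sense(north) => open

;; 53. stack.push(north) => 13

;; 54. maze.move(north) => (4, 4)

;; 55. maze.sense(north) => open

;; 56. stack.push(north) => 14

;; 57. maze.move(north) => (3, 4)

;; 58. maze.sense(north) => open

;; 59. stack.push(north) => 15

;; 60. maze.move(north) => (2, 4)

;; 61. maze.sense(north) => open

;; 62. stack.push(north) => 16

;; 63. maze.move(north) => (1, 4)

;; 64. maze.sense(north) => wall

;; 65. maze.sense(east) => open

;; 66. stack.push(east) => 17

;; 67. maze.move(east) => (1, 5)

;; 68. maze.sense(north) => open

;; 69. stack.push(north) => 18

;; 70. maze.move(north) => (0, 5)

;; 71. maze.sense(east) => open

;; 72. stack.push(east) => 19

;; 73. maze.move(east) => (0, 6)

;; 74. maze.sense(south) => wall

;; 75. maze.sense(east) => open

;; 76. stack.push(east) => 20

;; 77. maze.move(east) => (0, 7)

;; 78. maze.sense(south) => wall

;; 79. maze.sense(east) => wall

;; 80. stack.pop() => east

;; 81. maze.move(west) => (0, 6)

;; 82. stack.pop() => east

;; 83. maze.move(west) => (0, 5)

;; 84. stack.pop() => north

;; 85. maze.move(south) => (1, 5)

;; 86. maze.sense(south) => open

;; 87. stack.push(south) => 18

;; 88. maze.move(south) => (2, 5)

;; 89. maze.sense(south) => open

;; 90. stack.push(south) => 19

;; 91. maze.move(south) => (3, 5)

;; 92. maze.sense(south) => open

;; 93. stack.push(south) => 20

;; 94. maze.move(south) => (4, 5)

;; 95. maze.sense(south) => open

;; 96. stack.push(south) => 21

;; 97. maze.move(south) => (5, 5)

;; 98. maze.sense(south) => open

;; 99. stack.push(south) => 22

;; 100. maze.move(south) => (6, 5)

;; 101. maze.sense(east) => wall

;; 102. stack.pop() => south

;; 103. maze.move(north) => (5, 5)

;; 104. maze.sense(east) => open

;; 105. stack.push(east) => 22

;; 106. maze.move(east) => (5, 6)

;; 107. maze.sense(north) => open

;; 108. stack.push(north) => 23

;; 109. maze.move(north) => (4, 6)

;; 110. maze.sense(north) => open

;; 111. stack.push(north) => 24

;; 112. maze.move(north) => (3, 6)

;; 113. maze.sense(north) => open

;; 114. stack.push(north) => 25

;; 115. maze.move(north) => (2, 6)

;; 116. maze.sense(east) => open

;; 117. stack.push(east) => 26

;; 118. maze.move(east) => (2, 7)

;; 119. maze.sense(south) => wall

;; 120. maze.sense(east) => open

;; 121. stack.push(east) => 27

;; 122. maze.move(east) => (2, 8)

;; 123. maze.sense(north) => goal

;; 124. maze.move(north) => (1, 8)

Answer: (1, 8)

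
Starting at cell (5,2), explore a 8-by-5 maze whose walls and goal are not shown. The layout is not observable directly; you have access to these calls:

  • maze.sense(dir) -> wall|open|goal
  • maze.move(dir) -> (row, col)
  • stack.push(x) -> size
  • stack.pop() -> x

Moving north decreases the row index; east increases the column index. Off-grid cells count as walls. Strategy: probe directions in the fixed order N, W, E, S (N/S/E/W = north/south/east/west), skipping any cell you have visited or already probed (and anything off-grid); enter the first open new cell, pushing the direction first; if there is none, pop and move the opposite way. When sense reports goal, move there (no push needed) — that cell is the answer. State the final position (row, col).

! sense(dir='north') ~> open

! push(x='north') ~> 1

! move(dir='north') ~> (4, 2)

! sense(dir='north') ~> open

! push(x='north') ~> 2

! move(dir='north') ~> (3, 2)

! sense(dir='north') ~> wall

! sense(dir='west') ~> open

! push(x='west') ~> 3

! move(dir='west') ~> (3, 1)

! sense(dir='north') ~> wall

! sense(dir='west') ~> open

! push(x='west') ~> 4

! move(dir='west') ~> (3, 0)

! sense(dir='north') ~> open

! push(x='north') ~> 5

! move(dir='north') ~> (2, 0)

! sense(dir='north') ~> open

! push(x='north') ~> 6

! move(dir='north') ~> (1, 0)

! sense(dir='north') ~> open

! push(x='north') ~> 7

! move(dir='north') ~> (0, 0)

! sense(dir='east') ~> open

! push(x='east') ~> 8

! move(dir='east') ~> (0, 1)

! sense(dir='east') ~> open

! push(x='east') ~> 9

! move(dir='east') ~> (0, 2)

! sense(dir='east') ~> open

! push(x='east') ~> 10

! move(dir='east') ~> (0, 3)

! sense(dir='east') ~> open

! push(x='east') ~> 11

! move(dir='east') ~> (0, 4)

! sense(dir='south') ~> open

! push(x='south') ~> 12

! move(dir='south') ~> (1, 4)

! sense(dir='west') ~> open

! push(x='west') ~> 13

! move(dir='west') ~> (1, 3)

! sense(dir='west') ~> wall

! sense(dir='south') ~> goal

! move(dir='south') ~> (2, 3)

Answer: (2, 3)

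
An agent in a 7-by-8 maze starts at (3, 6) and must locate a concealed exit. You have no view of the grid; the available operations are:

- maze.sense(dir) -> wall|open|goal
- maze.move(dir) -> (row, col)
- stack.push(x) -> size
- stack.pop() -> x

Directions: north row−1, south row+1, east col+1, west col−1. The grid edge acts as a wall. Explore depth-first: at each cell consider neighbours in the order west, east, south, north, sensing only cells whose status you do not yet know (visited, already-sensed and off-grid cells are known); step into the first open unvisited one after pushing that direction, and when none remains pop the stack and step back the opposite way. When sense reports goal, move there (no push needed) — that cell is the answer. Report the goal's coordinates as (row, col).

==> maze.sense(dir→west)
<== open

==> stack.push(x→west)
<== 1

==> maze.move(dir→west)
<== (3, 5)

==> maze.sense(dir→west)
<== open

==> stack.push(x→west)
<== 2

==> maze.move(dir→west)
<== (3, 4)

==> maze.sense(dir→west)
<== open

==> stack.push(x→west)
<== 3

==> maze.move(dir→west)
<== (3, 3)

==> maze.sense(dir→west)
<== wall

==> maze.sense(dir→south)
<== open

==> stack.push(x→south)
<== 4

==> maze.move(dir→south)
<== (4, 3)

==> maze.sense(dir→west)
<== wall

==> maze.sense(dir→east)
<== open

==> stack.push(x→east)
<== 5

==> maze.move(dir→east)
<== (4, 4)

==> maze.sense(dir→east)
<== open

==> stack.push(x→east)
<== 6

==> maze.move(dir→east)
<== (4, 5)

==> maze.sense(dir→east)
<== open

==> stack.push(x→east)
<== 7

==> maze.move(dir→east)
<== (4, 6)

==> maze.sense(dir→east)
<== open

==> stack.push(x→east)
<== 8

==> maze.move(dir→east)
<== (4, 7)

==> maze.sense(dir→south)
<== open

==> stack.push(x→south)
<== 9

==> maze.move(dir→south)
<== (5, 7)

==> maze.sense(dir→west)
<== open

==> stack.push(x→west)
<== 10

==> maze.move(dir→west)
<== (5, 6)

==> maze.sense(dir→west)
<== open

==> stack.push(x→west)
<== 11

==> maze.move(dir→west)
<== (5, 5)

==> maze.sense(dir→west)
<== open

==> stack.push(x→west)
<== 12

==> maze.move(dir→west)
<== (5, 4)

==> maze.sense(dir→west)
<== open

==> stack.push(x→west)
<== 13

==> maze.move(dir→west)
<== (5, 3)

==> maze.sense(dir→west)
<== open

==> stack.push(x→west)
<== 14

==> maze.move(dir→west)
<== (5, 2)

==> maze.sense(dir→west)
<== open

==> stack.push(x→west)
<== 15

==> maze.move(dir→west)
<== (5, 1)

==> maze.sense(dir→west)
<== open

==> stack.push(x→west)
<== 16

==> maze.move(dir→west)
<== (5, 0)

==> maze.sense(dir→south)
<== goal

==> maze.move(dir→south)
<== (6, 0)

Answer: (6, 0)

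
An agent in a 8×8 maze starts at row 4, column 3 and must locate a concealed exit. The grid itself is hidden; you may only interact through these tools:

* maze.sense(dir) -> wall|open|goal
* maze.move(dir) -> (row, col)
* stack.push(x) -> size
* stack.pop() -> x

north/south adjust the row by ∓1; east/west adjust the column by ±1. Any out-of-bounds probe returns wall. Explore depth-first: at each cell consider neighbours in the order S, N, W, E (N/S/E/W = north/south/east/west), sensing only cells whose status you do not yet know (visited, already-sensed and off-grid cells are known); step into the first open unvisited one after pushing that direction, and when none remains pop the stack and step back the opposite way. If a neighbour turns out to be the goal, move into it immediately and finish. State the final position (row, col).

Action: maze.sense[dir→south]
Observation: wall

Action: maze.sense[dir→north]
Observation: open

Action: stack.push[x→north]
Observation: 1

Action: maze.move[dir→north]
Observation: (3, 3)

Action: maze.sense[dir→north]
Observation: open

Action: stack.push[x→north]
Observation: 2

Action: maze.move[dir→north]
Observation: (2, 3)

Action: maze.sense[dir→north]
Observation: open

Action: stack.push[x→north]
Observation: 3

Action: maze.move[dir→north]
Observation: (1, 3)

Action: maze.sense[dir→north]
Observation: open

Action: stack.push[x→north]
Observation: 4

Action: maze.move[dir→north]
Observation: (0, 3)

Action: maze.sense[dir→west]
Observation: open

Action: stack.push[x→west]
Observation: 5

Action: maze.move[dir→west]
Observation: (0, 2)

Action: maze.sense[dir→south]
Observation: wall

Action: maze.sense[dir→west]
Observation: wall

Action: stack.pop[]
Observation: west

Action: maze.move[dir→east]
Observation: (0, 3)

Action: maze.sense[dir→east]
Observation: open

Action: stack.push[x→east]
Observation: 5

Action: maze.move[dir→east]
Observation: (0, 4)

Action: maze.sense[dir→south]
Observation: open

Action: stack.push[x→south]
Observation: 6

Action: maze.move[dir→south]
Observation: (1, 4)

Action: maze.sense[dir→south]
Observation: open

Action: stack.push[x→south]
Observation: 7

Action: maze.move[dir→south]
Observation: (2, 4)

Action: maze.sense[dir→south]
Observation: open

Action: stack.push[x→south]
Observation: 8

Action: maze.move[dir→south]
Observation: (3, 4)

Action: maze.sense[dir→south]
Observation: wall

Action: maze.sense[dir→east]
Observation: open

Action: stack.push[x→east]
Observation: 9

Action: maze.move[dir→east]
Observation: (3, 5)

Action: maze.sense[dir→south]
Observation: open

Action: stack.push[x→south]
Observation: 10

Action: maze.move[dir→south]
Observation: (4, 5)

Action: maze.sense[dir→south]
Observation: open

Action: stack.push[x→south]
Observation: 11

Action: maze.move[dir→south]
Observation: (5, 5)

Action: maze.sense[dir→south]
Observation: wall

Action: maze.sense[dir→west]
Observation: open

Action: stack.push[x→west]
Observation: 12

Action: maze.move[dir→west]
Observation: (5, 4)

Action: maze.sense[dir→south]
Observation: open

Action: stack.push[x→south]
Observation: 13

Action: maze.move[dir→south]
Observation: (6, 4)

Action: maze.sense[dir→south]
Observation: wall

Action: maze.sense[dir→west]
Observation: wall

Action: stack.pop[]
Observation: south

Action: maze.move[dir→north]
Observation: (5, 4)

Action: stack.pop[]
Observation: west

Action: maze.move[dir→east]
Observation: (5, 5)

Action: maze.sense[dir→east]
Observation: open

Action: stack.push[x→east]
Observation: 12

Action: maze.move[dir→east]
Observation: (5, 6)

Action: maze.sense[dir→south]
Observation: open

Action: stack.push[x→south]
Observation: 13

Action: maze.move[dir→south]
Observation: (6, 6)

Action: maze.sense[dir→south]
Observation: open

Action: stack.push[x→south]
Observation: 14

Action: maze.move[dir→south]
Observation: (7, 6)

Action: maze.sense[dir→west]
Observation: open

Action: stack.push[x→west]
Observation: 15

Action: maze.move[dir→west]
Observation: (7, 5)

Action: stack.pop[]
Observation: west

Action: maze.move[dir→east]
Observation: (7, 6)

Action: maze.sense[dir→east]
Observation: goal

Action: maze.move[dir→east]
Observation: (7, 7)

Answer: (7, 7)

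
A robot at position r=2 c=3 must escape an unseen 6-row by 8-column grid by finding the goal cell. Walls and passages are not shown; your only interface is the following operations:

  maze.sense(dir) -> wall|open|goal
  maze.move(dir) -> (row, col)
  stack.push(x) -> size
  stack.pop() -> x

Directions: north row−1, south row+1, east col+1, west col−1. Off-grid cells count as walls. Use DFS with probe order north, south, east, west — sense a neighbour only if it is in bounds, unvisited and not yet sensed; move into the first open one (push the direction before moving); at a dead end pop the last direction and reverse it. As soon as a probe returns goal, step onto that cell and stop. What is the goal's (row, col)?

-> sense(north)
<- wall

-> sense(south)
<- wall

-> sense(east)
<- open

-> push(east)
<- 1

-> move(east)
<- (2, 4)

-> sense(north)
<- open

-> push(north)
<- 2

-> move(north)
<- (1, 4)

-> sense(north)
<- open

-> push(north)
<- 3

-> move(north)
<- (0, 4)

-> sense(east)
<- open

-> push(east)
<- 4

-> move(east)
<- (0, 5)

-> sense(south)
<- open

-> push(south)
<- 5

-> move(south)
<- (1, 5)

-> sense(south)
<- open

-> push(south)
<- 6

-> move(south)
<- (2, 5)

-> sense(south)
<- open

-> push(south)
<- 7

-> move(south)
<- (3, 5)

-> sense(south)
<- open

-> push(south)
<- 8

-> move(south)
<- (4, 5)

-> sense(south)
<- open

-> push(south)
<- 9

-> move(south)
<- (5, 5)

-> sense(east)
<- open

-> push(east)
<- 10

-> move(east)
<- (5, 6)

-> sense(north)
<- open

-> push(north)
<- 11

-> move(north)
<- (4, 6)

-> sense(north)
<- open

-> push(north)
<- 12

-> move(north)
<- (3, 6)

-> sense(north)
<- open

-> push(north)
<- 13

-> move(north)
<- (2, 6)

-> sense(north)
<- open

-> push(north)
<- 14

-> move(north)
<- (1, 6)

-> sense(north)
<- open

-> push(north)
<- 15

-> move(north)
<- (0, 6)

-> sense(east)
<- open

-> push(east)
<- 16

-> move(east)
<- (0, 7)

-> sense(south)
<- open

-> push(south)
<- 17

-> move(south)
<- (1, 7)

-> sense(south)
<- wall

-> pop()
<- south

-> move(north)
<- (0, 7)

-> pop()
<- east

-> move(west)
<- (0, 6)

-> pop()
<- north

-> move(south)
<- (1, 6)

-> pop()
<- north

-> move(south)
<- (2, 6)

-> pop()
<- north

-> move(south)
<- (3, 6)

-> sense(east)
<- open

-> push(east)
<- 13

-> move(east)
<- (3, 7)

-> sense(south)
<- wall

-> pop()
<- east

-> move(west)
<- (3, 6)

-> pop()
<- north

-> move(south)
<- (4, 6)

-> pop()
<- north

-> move(south)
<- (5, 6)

-> sense(east)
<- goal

-> move(east)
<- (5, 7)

Answer: (5, 7)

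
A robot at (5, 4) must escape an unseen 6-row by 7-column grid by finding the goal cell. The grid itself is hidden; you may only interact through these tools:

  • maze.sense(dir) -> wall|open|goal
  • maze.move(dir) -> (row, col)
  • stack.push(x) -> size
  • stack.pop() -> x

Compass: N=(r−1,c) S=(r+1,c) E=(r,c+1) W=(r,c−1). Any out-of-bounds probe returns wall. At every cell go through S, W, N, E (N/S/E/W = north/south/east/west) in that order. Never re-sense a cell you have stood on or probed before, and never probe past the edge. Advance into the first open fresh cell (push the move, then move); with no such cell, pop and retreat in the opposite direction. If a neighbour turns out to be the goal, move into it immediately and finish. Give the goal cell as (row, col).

~$ maze.sense dir='west'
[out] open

~$ stack.push x='west'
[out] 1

~$ maze.move dir='west'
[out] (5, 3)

~$ maze.sense dir='west'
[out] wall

~$ maze.sense dir='north'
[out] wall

~$ stack.pop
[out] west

~$ maze.move dir='east'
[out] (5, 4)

~$ maze.sense dir='north'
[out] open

~$ stack.push x='north'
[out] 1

~$ maze.move dir='north'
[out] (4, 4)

~$ maze.sense dir='north'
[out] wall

~$ maze.sense dir='east'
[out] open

~$ stack.push x='east'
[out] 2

~$ maze.move dir='east'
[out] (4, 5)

~$ maze.sense dir='south'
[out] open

~$ stack.push x='south'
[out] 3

~$ maze.move dir='south'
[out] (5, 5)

~$ maze.sense dir='east'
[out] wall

~$ stack.pop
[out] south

~$ maze.move dir='north'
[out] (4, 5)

~$ maze.sense dir='north'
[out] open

~$ stack.push x='north'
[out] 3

~$ maze.move dir='north'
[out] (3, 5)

~$ maze.sense dir='north'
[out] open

~$ stack.push x='north'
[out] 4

~$ maze.move dir='north'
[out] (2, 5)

~$ maze.sense dir='west'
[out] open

~$ stack.push x='west'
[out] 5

~$ maze.move dir='west'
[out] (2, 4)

~$ maze.sense dir='west'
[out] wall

~$ maze.sense dir='north'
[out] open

~$ stack.push x='north'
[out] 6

~$ maze.move dir='north'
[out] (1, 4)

~$ maze.sense dir='west'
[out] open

~$ stack.push x='west'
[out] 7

~$ maze.move dir='west'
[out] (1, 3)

~$ maze.sense dir='west'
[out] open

~$ stack.push x='west'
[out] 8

~$ maze.move dir='west'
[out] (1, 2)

~$ maze.sense dir='south'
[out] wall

~$ maze.sense dir='west'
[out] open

~$ stack.push x='west'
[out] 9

~$ maze.move dir='west'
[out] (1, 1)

~$ maze.sense dir='south'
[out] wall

~$ maze.sense dir='west'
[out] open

~$ stack.push x='west'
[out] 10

~$ maze.move dir='west'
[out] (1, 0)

~$ maze.sense dir='south'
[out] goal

~$ maze.move dir='south'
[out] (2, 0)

Answer: (2, 0)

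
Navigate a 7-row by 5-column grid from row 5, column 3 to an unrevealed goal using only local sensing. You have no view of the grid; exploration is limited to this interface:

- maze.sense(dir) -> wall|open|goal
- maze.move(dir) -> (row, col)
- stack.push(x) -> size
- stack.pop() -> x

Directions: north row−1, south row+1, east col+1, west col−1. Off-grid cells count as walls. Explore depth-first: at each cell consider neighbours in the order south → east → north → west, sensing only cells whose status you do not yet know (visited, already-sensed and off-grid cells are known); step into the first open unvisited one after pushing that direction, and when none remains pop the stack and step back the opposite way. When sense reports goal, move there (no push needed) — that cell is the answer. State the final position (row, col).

~$ maze.sense dir: south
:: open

~$ stack.push x: south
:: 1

~$ maze.move dir: south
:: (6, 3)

~$ maze.sense dir: east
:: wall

~$ maze.sense dir: west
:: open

~$ stack.push x: west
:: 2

~$ maze.move dir: west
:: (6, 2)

~$ maze.sense dir: north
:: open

~$ stack.push x: north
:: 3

~$ maze.move dir: north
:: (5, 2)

~$ maze.sense dir: north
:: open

~$ stack.push x: north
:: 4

~$ maze.move dir: north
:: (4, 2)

~$ maze.sense dir: east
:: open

~$ stack.push x: east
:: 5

~$ maze.move dir: east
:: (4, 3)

~$ maze.sense dir: east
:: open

~$ stack.push x: east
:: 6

~$ maze.move dir: east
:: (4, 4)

~$ maze.sense dir: south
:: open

~$ stack.push x: south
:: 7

~$ maze.move dir: south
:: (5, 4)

~$ stack.pop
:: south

~$ maze.move dir: north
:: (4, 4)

~$ maze.sense dir: north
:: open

~$ stack.push x: north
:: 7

~$ maze.move dir: north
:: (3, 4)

~$ maze.sense dir: north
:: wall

~$ maze.sense dir: west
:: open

~$ stack.push x: west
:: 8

~$ maze.move dir: west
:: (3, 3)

~$ maze.sense dir: north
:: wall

~$ maze.sense dir: west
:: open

~$ stack.push x: west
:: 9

~$ maze.move dir: west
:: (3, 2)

~$ maze.sense dir: north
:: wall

~$ maze.sense dir: west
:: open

~$ stack.push x: west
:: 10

~$ maze.move dir: west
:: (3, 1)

~$ maze.sense dir: south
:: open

~$ stack.push x: south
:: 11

~$ maze.move dir: south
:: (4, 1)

~$ maze.sense dir: south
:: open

~$ stack.push x: south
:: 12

~$ maze.move dir: south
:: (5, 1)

~$ maze.sense dir: south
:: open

~$ stack.push x: south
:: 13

~$ maze.move dir: south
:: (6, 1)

~$ maze.sense dir: west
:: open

~$ stack.push x: west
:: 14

~$ maze.move dir: west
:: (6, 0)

~$ maze.sense dir: north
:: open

~$ stack.push x: north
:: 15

~$ maze.move dir: north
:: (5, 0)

~$ maze.sense dir: north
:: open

~$ stack.push x: north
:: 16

~$ maze.move dir: north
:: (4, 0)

~$ maze.sense dir: north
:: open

~$ stack.push x: north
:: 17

~$ maze.move dir: north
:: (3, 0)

~$ maze.sense dir: north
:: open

~$ stack.push x: north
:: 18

~$ maze.move dir: north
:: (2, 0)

~$ maze.sense dir: east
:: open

~$ stack.push x: east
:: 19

~$ maze.move dir: east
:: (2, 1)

~$ maze.sense dir: north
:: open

~$ stack.push x: north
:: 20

~$ maze.move dir: north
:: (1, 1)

~$ maze.sense dir: east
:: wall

~$ maze.sense dir: north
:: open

~$ stack.push x: north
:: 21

~$ maze.move dir: north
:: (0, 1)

~$ maze.sense dir: east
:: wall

~$ maze.sense dir: west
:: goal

~$ maze.move dir: west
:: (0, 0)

Answer: (0, 0)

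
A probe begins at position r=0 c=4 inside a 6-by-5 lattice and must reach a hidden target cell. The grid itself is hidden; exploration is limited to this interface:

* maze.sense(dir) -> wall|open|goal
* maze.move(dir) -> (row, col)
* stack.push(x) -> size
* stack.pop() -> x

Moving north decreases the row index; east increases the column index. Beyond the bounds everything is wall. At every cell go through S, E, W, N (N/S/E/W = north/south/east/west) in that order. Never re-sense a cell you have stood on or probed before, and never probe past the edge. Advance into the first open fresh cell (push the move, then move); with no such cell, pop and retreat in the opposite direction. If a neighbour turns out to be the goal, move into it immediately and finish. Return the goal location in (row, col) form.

Step: maze.sense[dir=south]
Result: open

Step: stack.push[x=south]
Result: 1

Step: maze.move[dir=south]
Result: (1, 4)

Step: maze.sense[dir=south]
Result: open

Step: stack.push[x=south]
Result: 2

Step: maze.move[dir=south]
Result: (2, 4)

Step: maze.sense[dir=south]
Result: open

Step: stack.push[x=south]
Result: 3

Step: maze.move[dir=south]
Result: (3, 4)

Step: maze.sense[dir=south]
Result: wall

Step: maze.sense[dir=west]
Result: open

Step: stack.push[x=west]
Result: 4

Step: maze.move[dir=west]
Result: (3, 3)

Step: maze.sense[dir=south]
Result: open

Step: stack.push[x=south]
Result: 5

Step: maze.move[dir=south]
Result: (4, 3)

Step: maze.sense[dir=south]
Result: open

Step: stack.push[x=south]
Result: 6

Step: maze.move[dir=south]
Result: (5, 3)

Step: maze.sense[dir=east]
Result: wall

Step: maze.sense[dir=west]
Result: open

Step: stack.push[x=west]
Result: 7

Step: maze.move[dir=west]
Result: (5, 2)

Step: maze.sense[dir=west]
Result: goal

Step: maze.move[dir=west]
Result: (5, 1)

Answer: (5, 1)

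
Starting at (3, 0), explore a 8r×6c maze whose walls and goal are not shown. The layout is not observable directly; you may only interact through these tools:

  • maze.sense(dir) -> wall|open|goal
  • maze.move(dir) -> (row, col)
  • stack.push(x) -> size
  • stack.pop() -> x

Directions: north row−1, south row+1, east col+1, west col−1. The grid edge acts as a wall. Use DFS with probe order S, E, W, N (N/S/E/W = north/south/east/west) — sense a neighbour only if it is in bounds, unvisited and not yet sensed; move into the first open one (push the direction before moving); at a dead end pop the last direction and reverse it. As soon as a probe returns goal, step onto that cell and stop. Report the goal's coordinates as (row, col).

# 1. sense(south) ~> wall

# 2. sense(east) ~> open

# 3. push(east) ~> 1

# 4. move(east) ~> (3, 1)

# 5. sense(south) ~> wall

# 6. sense(east) ~> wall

# 7. sense(north) ~> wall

# 8. pop() ~> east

# 9. move(west) ~> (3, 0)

# 10. sense(north) ~> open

# 11. push(north) ~> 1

# 12. move(north) ~> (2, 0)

# 13. sense(north) ~> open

# 14. push(north) ~> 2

# 15. move(north) ~> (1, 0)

# 16. sense(east) ~> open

# 17. push(east) ~> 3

# 18. move(east) ~> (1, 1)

# 19. sense(east) ~> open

# 20. push(east) ~> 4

# 21. move(east) ~> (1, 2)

# 22. sense(south) ~> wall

# 23. sense(east) ~> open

# 24. push(east) ~> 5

# 25. move(east) ~> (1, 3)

# 26. sense(south) ~> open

# 27. push(south) ~> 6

# 28. move(south) ~> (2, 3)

# 29. sense(south) ~> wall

# 30. sense(east) ~> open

# 31. push(east) ~> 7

# 32. move(east) ~> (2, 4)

# 33. sense(south) ~> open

# 34. push(south) ~> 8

# 35. move(south) ~> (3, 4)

# 36. sense(south) ~> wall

# 37. sense(east) ~> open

# 38. push(east) ~> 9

# 39. move(east) ~> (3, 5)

# 40. sense(south) ~> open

# 41. push(south) ~> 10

# 42. move(south) ~> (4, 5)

# 43. sense(south) ~> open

# 44. push(south) ~> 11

# 45. move(south) ~> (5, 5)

# 46. sense(south) ~> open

# 47. push(south) ~> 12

# 48. move(south) ~> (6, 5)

# 49. sense(south) ~> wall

# 50. sense(west) ~> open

# 51. push(west) ~> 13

# 52. move(west) ~> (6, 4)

# 53. sense(south) ~> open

# 54. push(south) ~> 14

# 55. move(south) ~> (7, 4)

# 56. sense(west) ~> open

# 57. push(west) ~> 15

# 58. move(west) ~> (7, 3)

# 59. sense(west) ~> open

# 60. push(west) ~> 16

# 61. move(west) ~> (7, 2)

# 62. sense(west) ~> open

# 63. push(west) ~> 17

# 64. move(west) ~> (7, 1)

# 65. sense(west) ~> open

# 66. push(west) ~> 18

# 67. move(west) ~> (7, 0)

# 68. sense(north) ~> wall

# 69. pop() ~> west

# 70. move(east) ~> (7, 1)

# 71. sense(north) ~> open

# 72. push(north) ~> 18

# 73. move(north) ~> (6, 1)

# 74. sense(east) ~> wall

# 75. sense(north) ~> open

# 76. push(north) ~> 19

# 77. move(north) ~> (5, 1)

# 78. sense(east) ~> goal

# 79. move(east) ~> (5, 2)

Answer: (5, 2)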